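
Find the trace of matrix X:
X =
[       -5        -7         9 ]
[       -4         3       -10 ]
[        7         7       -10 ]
tr(X) = -5 + 3 - 10 = -12

The trace of a square matrix is the sum of its diagonal entries.
Diagonal entries of X: X[0][0] = -5, X[1][1] = 3, X[2][2] = -10.
tr(X) = -5 + 3 - 10 = -12.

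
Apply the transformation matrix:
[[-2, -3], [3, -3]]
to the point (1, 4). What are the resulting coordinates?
(-14, -9)

Matrix multiplication:
[[-2, -3], [3, -3]] × [1, 4]ᵀ
= [-2×1 + -3×4, 3×1 + -3×4]ᵀ
= [-14.0000, -9.0000]ᵀ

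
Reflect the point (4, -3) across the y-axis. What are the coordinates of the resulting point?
(-4, -3)

Reflection across y-axis: (4, -3) → (-4, -3)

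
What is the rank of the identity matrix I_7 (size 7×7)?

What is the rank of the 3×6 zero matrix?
rank(I_7) = 7, rank(0) = 0

The identity I_7 has 7 columns that are the standard basis vectors e_1, …, e_7. These are linearly independent, so all 7 columns are pivots and rank(I_7) = 7.
The 3×6 zero matrix has every entry zero, so every row is the zero row and there are no pivots; rank(0) = 0.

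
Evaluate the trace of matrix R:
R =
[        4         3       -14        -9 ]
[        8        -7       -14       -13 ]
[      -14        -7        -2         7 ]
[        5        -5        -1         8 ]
tr(R) = 4 - 7 - 2 + 8 = 3

The trace of a square matrix is the sum of its diagonal entries.
Diagonal entries of R: R[0][0] = 4, R[1][1] = -7, R[2][2] = -2, R[3][3] = 8.
tr(R) = 4 - 7 - 2 + 8 = 3.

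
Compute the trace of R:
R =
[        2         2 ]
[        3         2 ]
tr(R) = 2 + 2 = 4

The trace of a square matrix is the sum of its diagonal entries.
Diagonal entries of R: R[0][0] = 2, R[1][1] = 2.
tr(R) = 2 + 2 = 4.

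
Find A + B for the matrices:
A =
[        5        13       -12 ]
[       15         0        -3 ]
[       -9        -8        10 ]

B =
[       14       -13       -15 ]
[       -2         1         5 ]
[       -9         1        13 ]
A + B =
[       19         0       -27 ]
[       13         1         2 ]
[      -18        -7        23 ]

Matrix addition is elementwise: (A+B)[i][j] = A[i][j] + B[i][j].
  (A+B)[0][0] = (5) + (14) = 19
  (A+B)[0][1] = (13) + (-13) = 0
  (A+B)[0][2] = (-12) + (-15) = -27
  (A+B)[1][0] = (15) + (-2) = 13
  (A+B)[1][1] = (0) + (1) = 1
  (A+B)[1][2] = (-3) + (5) = 2
  (A+B)[2][0] = (-9) + (-9) = -18
  (A+B)[2][1] = (-8) + (1) = -7
  (A+B)[2][2] = (10) + (13) = 23
A + B =
[       19         0       -27 ]
[       13         1         2 ]
[      -18        -7        23 ]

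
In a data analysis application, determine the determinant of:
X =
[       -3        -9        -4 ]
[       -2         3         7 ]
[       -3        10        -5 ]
det(X) = 578

Expand along row 0 (cofactor expansion): det(X) = a*(e*i - f*h) - b*(d*i - f*g) + c*(d*h - e*g), where the 3×3 is [[a, b, c], [d, e, f], [g, h, i]].
Minor M_00 = (3)*(-5) - (7)*(10) = -15 - 70 = -85.
Minor M_01 = (-2)*(-5) - (7)*(-3) = 10 + 21 = 31.
Minor M_02 = (-2)*(10) - (3)*(-3) = -20 + 9 = -11.
det(X) = (-3)*(-85) - (-9)*(31) + (-4)*(-11) = 255 + 279 + 44 = 578.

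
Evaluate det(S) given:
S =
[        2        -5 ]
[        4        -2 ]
det(S) = 16

For a 2×2 matrix [[a, b], [c, d]], det = a*d - b*c.
det(S) = (2)*(-2) - (-5)*(4) = -4 + 20 = 16.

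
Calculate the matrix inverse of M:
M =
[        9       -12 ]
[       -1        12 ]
det(M) = 96
M⁻¹ =
[      1/8       1/8 ]
[     1/96      3/32 ]

For a 2×2 matrix M = [[a, b], [c, d]] with det(M) ≠ 0, M⁻¹ = (1/det(M)) * [[d, -b], [-c, a]].
det(M) = (9)*(12) - (-12)*(-1) = 108 - 12 = 96.
M⁻¹ = (1/96) * [[12, 12], [1, 9]].
Dividing each entry by 96 and reducing:
M⁻¹ =
[      1/8       1/8 ]
[     1/96      3/32 ]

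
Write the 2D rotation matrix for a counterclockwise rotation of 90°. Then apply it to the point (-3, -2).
R = [[0, -1], [1, 0]]; R·(-3, -2) = (2, -3)

Rotation matrix formula: R(θ) = [[cos θ, -sin θ], [sin θ, cos θ]]
For θ = 90°:
cos(90°) = 0
sin(90°) = 1
R = [[0, -1], [1, 0]]
Apply to (-3, -2): [0·-3 + (-1)·-2, 1·-3 + 0·-2] = (2, -3)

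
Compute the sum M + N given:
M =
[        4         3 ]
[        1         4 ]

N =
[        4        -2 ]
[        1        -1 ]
M + N =
[        8         1 ]
[        2         3 ]

Matrix addition is elementwise: (M+N)[i][j] = M[i][j] + N[i][j].
  (M+N)[0][0] = (4) + (4) = 8
  (M+N)[0][1] = (3) + (-2) = 1
  (M+N)[1][0] = (1) + (1) = 2
  (M+N)[1][1] = (4) + (-1) = 3
M + N =
[        8         1 ]
[        2         3 ]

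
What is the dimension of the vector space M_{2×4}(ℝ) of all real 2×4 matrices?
Dimension = 8

A real 2×4 matrix is determined by its 2·4 = 8 independent entries.
A standard basis is {E_ij : 1 ≤ i ≤ 2, 1 ≤ j ≤ 4}, where E_ij has a 1 in position (i, j) and 0 elsewhere — there are 8 such matrices, and they are linearly independent and span M_{2×4}(ℝ).
Therefore dim(M_{2×4}(ℝ)) = 8.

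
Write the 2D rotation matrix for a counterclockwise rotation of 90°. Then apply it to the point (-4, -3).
R = [[0, -1], [1, 0]]; R·(-4, -3) = (3, -4)

Rotation matrix formula: R(θ) = [[cos θ, -sin θ], [sin θ, cos θ]]
For θ = 90°:
cos(90°) = 0
sin(90°) = 1
R = [[0, -1], [1, 0]]
Apply to (-4, -3): [0·-4 + (-1)·-3, 1·-4 + 0·-3] = (3, -4)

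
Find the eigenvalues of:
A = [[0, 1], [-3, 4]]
λ = 1, 3

Solve det(A - λI) = 0. For a 2×2 matrix this is λ² - (trace)λ + det = 0.
trace(A) = 0 + 4 = 4.
det(A) = (0)*(4) - (1)*(-3) = 0 + 3 = 3.
Characteristic equation: λ² - (4)λ + (3) = 0.
Discriminant: (4)² - 4*(3) = 16 - 12 = 4.
Roots: λ = (4 ± √4) / 2 = 1, 3.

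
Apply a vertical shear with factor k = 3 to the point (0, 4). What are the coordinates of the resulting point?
(0, 4)

Shear matrix for vertical shear with factor k = 3:
[[1, 0], [3, 1]]
Result: (0, 4) → (0, 4)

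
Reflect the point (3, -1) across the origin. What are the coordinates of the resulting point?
(-3, 1)

Reflection across origin: (3, -1) → (-3, 1)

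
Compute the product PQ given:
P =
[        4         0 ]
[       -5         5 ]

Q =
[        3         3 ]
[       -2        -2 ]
PQ =
[       12        12 ]
[      -25       -25 ]

Matrix multiplication: (PQ)[i][j] = sum over k of P[i][k] * Q[k][j].
  (PQ)[0][0] = (4)*(3) + (0)*(-2) = 12
  (PQ)[0][1] = (4)*(3) + (0)*(-2) = 12
  (PQ)[1][0] = (-5)*(3) + (5)*(-2) = -25
  (PQ)[1][1] = (-5)*(3) + (5)*(-2) = -25
PQ =
[       12        12 ]
[      -25       -25 ]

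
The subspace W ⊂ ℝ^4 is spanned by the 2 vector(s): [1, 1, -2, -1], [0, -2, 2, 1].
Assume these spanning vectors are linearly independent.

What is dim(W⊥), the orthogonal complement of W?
dim(W⊥) = 2

For any subspace W of ℝ^n, dim(W) + dim(W⊥) = n (the whole-space dimension).
Here the given 2 vectors are linearly independent, so dim(W) = 2.
Thus dim(W⊥) = n - dim(W) = 4 - 2 = 2.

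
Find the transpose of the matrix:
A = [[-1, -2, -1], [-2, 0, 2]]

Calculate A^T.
[[-1, -2], [-2, 0], [-1, 2]]

The transpose sends entry (i,j) to (j,i); rows become columns.
Row 0 of A: [-1, -2, -1] -> column 0 of A^T.
Row 1 of A: [-2, 0, 2] -> column 1 of A^T.
A^T = [[-1, -2], [-2, 0], [-1, 2]]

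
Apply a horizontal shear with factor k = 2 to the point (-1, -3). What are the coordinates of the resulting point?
(-7, -3)

Shear matrix for horizontal shear with factor k = 2:
[[1, 2], [0, 1]]
Result: (-1, -3) → (-7, -3)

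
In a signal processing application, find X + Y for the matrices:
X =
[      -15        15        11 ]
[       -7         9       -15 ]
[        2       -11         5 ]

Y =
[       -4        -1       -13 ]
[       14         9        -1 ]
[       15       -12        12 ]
X + Y =
[      -19        14        -2 ]
[        7        18       -16 ]
[       17       -23        17 ]

Matrix addition is elementwise: (X+Y)[i][j] = X[i][j] + Y[i][j].
  (X+Y)[0][0] = (-15) + (-4) = -19
  (X+Y)[0][1] = (15) + (-1) = 14
  (X+Y)[0][2] = (11) + (-13) = -2
  (X+Y)[1][0] = (-7) + (14) = 7
  (X+Y)[1][1] = (9) + (9) = 18
  (X+Y)[1][2] = (-15) + (-1) = -16
  (X+Y)[2][0] = (2) + (15) = 17
  (X+Y)[2][1] = (-11) + (-12) = -23
  (X+Y)[2][2] = (5) + (12) = 17
X + Y =
[      -19        14        -2 ]
[        7        18       -16 ]
[       17       -23        17 ]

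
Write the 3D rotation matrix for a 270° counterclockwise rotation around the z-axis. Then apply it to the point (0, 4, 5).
R = [[0, 1, 0], [-1, 0, 0], [0, 0, 1]]; R·(0, 4, 5) = (4, 0, 5)

Rotation matrix for 270° around z-axis:
cos(270°) = 0, sin(270°) = -1
R = [[0, 1, 0], [-1, 0, 0], [0, 0, 1]]
Apply to (0, 4, 5): R·[0, 4, 5]ᵀ = (4, 0, 5)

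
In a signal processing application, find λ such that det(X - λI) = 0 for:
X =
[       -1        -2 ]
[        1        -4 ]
λ = -3, -2

Solve det(X - λI) = 0. For a 2×2 matrix the characteristic equation is λ² - (trace)λ + det = 0.
trace(X) = a + d = -1 - 4 = -5.
det(X) = a*d - b*c = (-1)*(-4) - (-2)*(1) = 4 + 2 = 6.
Characteristic equation: λ² - (-5)λ + (6) = 0.
Discriminant = (-5)² - 4*(6) = 25 - 24 = 1.
λ = (-5 ± √1) / 2 = (-5 ± 1) / 2 = -3, -2.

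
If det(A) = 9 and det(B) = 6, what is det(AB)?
54

Use the multiplicative property of determinants: det(AB) = det(A)*det(B).
det(AB) = (9)*(6) = 54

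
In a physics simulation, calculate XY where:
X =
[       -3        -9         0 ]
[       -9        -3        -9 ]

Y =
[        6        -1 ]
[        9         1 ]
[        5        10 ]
XY =
[      -99        -6 ]
[     -126       -84 ]

Matrix multiplication: (XY)[i][j] = sum over k of X[i][k] * Y[k][j].
  (XY)[0][0] = (-3)*(6) + (-9)*(9) + (0)*(5) = -99
  (XY)[0][1] = (-3)*(-1) + (-9)*(1) + (0)*(10) = -6
  (XY)[1][0] = (-9)*(6) + (-3)*(9) + (-9)*(5) = -126
  (XY)[1][1] = (-9)*(-1) + (-3)*(1) + (-9)*(10) = -84
XY =
[      -99        -6 ]
[     -126       -84 ]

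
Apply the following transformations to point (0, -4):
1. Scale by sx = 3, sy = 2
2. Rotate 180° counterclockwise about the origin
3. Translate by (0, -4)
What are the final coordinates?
(0, 4)

Step 1: Scale → (0, -8)
Step 2: Rotate 180° → (0, 8)
Step 3: Translate → (0, 4)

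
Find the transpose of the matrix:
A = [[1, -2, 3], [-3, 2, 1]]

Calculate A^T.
[[1, -3], [-2, 2], [3, 1]]

The transpose sends entry (i,j) to (j,i); rows become columns.
Row 0 of A: [1, -2, 3] -> column 0 of A^T.
Row 1 of A: [-3, 2, 1] -> column 1 of A^T.
A^T = [[1, -3], [-2, 2], [3, 1]]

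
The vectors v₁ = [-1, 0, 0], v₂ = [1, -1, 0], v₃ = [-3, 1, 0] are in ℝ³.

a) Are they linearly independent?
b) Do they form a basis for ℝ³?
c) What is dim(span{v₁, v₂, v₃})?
Not independent, not a basis, dim(span) = 2

Check whether v₃ can be written as a linear combination of v₁ and v₂.
v₃ = (2)·v₁ + (-1)·v₂ = [-3, 1, 0], so the three vectors are linearly dependent.
Thus they do not form a basis for ℝ³, and dim(span{v₁, v₂, v₃}) = 2 (spanned by v₁ and v₂).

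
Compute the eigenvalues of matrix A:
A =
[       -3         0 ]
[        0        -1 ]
λ = -3, -1

Solve det(A - λI) = 0. For a 2×2 matrix the characteristic equation is λ² - (trace)λ + det = 0.
trace(A) = a + d = -3 - 1 = -4.
det(A) = a*d - b*c = (-3)*(-1) - (0)*(0) = 3 - 0 = 3.
Characteristic equation: λ² - (-4)λ + (3) = 0.
Discriminant = (-4)² - 4*(3) = 16 - 12 = 4.
λ = (-4 ± √4) / 2 = (-4 ± 2) / 2 = -3, -1.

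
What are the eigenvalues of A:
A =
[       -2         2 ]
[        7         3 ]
λ = -4, 5

Solve det(A - λI) = 0. For a 2×2 matrix the characteristic equation is λ² - (trace)λ + det = 0.
trace(A) = a + d = -2 + 3 = 1.
det(A) = a*d - b*c = (-2)*(3) - (2)*(7) = -6 - 14 = -20.
Characteristic equation: λ² - (1)λ + (-20) = 0.
Discriminant = (1)² - 4*(-20) = 1 + 80 = 81.
λ = (1 ± √81) / 2 = (1 ± 9) / 2 = -4, 5.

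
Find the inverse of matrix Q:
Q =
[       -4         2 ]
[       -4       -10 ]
det(Q) = 48
Q⁻¹ =
[    -5/24     -1/24 ]
[     1/12     -1/12 ]

For a 2×2 matrix Q = [[a, b], [c, d]] with det(Q) ≠ 0, Q⁻¹ = (1/det(Q)) * [[d, -b], [-c, a]].
det(Q) = (-4)*(-10) - (2)*(-4) = 40 + 8 = 48.
Q⁻¹ = (1/48) * [[-10, -2], [4, -4]].
Dividing each entry by 48 and reducing:
Q⁻¹ =
[    -5/24     -1/24 ]
[     1/12     -1/12 ]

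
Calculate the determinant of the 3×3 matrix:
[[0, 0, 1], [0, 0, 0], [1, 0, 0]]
0

Expansion along first row:
det = 0·det([[0,0],[0,0]]) - 0·det([[0,0],[1,0]]) + 1·det([[0,0],[1,0]])
    = 0·(0·0 - 0·0) - 0·(0·0 - 0·1) + 1·(0·0 - 0·1)
    = 0·0 - 0·0 + 1·0
    = 0 + 0 + 0 = 0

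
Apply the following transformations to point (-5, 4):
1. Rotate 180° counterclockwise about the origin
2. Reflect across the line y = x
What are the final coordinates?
(-4, 5)

Step 1: Rotate 180° → (5, -4)
Step 2: Reflect across the line y = x → (-4, 5)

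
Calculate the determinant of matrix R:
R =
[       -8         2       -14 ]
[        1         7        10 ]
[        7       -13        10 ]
det(R) = -612

Expand along row 0 (cofactor expansion): det(R) = a*(e*i - f*h) - b*(d*i - f*g) + c*(d*h - e*g), where the 3×3 is [[a, b, c], [d, e, f], [g, h, i]].
Minor M_00 = (7)*(10) - (10)*(-13) = 70 + 130 = 200.
Minor M_01 = (1)*(10) - (10)*(7) = 10 - 70 = -60.
Minor M_02 = (1)*(-13) - (7)*(7) = -13 - 49 = -62.
det(R) = (-8)*(200) - (2)*(-60) + (-14)*(-62) = -1600 + 120 + 868 = -612.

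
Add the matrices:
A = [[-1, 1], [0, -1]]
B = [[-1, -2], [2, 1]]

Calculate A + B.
[[-2, -1], [2, 0]]

Add corresponding elements:
(-1)+(-1)=-2
(1)+(-2)=-1
(0)+(2)=2
(-1)+(1)=0
A + B = [[-2, -1], [2, 0]]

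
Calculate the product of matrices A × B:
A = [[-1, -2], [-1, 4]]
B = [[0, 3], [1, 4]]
[[-2, -11], [4, 13]]

Matrix multiplication:
C[0][0] = -1×0 + -2×1 = -2
C[0][1] = -1×3 + -2×4 = -11
C[1][0] = -1×0 + 4×1 = 4
C[1][1] = -1×3 + 4×4 = 13
Result: [[-2, -11], [4, 13]]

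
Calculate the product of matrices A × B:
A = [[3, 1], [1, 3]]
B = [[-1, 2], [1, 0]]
[[-2, 6], [2, 2]]

Matrix multiplication:
C[0][0] = 3×-1 + 1×1 = -2
C[0][1] = 3×2 + 1×0 = 6
C[1][0] = 1×-1 + 3×1 = 2
C[1][1] = 1×2 + 3×0 = 2
Result: [[-2, 6], [2, 2]]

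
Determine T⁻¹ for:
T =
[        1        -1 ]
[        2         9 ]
det(T) = 11
T⁻¹ =
[     9/11      1/11 ]
[    -2/11      1/11 ]

For a 2×2 matrix T = [[a, b], [c, d]] with det(T) ≠ 0, T⁻¹ = (1/det(T)) * [[d, -b], [-c, a]].
det(T) = (1)*(9) - (-1)*(2) = 9 + 2 = 11.
T⁻¹ = (1/11) * [[9, 1], [-2, 1]].
Dividing each entry by 11 and reducing:
T⁻¹ =
[     9/11      1/11 ]
[    -2/11      1/11 ]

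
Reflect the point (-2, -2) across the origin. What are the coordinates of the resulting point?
(2, 2)

Reflection across origin: (-2, -2) → (2, 2)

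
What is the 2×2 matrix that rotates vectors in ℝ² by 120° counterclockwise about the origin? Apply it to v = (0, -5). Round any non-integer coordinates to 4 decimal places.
R = [[-1/2, -√3/2], [√3/2, -1/2]]; R·v = (4.3301, 2.5000)

A counterclockwise rotation by angle θ in ℝ² has matrix R(θ) = [[cos θ, -sin θ], [sin θ, cos θ]].
For θ = 120°: cos θ = -1/2, sin θ = √3/2.
R(120°) = [[-1/2, -√3/2], [√3/2, -1/2]].
R·v = [-1/2·0 + (-√3/2)·-5, √3/2·0 + -1/2·-5] = (4.3301, 2.5000).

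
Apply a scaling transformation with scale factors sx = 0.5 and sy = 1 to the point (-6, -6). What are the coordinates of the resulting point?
(-3.0, -6)

Scaling matrix:
[[0.50, 0], [0, 1]]
Result: (-6 × 0.5, -6 × 1) = (-3.0, -6)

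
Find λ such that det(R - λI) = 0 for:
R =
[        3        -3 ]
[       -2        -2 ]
λ = -3, 4

Solve det(R - λI) = 0. For a 2×2 matrix the characteristic equation is λ² - (trace)λ + det = 0.
trace(R) = a + d = 3 - 2 = 1.
det(R) = a*d - b*c = (3)*(-2) - (-3)*(-2) = -6 - 6 = -12.
Characteristic equation: λ² - (1)λ + (-12) = 0.
Discriminant = (1)² - 4*(-12) = 1 + 48 = 49.
λ = (1 ± √49) / 2 = (1 ± 7) / 2 = -3, 4.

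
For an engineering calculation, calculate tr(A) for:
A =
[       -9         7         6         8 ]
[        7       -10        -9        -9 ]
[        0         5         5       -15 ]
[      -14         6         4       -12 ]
tr(A) = -9 - 10 + 5 - 12 = -26

The trace of a square matrix is the sum of its diagonal entries.
Diagonal entries of A: A[0][0] = -9, A[1][1] = -10, A[2][2] = 5, A[3][3] = -12.
tr(A) = -9 - 10 + 5 - 12 = -26.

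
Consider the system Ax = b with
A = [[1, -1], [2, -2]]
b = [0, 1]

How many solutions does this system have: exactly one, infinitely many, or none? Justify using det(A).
No solution

det(A) = (1)*(-2) - (-1)*(2) = 0, so A is singular.
The column space of A is span(column 1) = span([1, 2]).
b = [0, 1] is not a scalar multiple of column 1, so b ∉ column space and the system is inconsistent — no solution.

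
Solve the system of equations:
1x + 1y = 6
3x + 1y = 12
x = 3, y = 3

Use elimination (row reduction):
Equation 1: 1x + 1y = 6.
Equation 2: 3x + 1y = 12.
Multiply Eq1 by 3 and Eq2 by 1: 3x + 3y = 18;  3x + 1y = 12.
Subtract: (-2)y = -6, so y = 3.
Back-substitute into Eq1: 1x + 1*(3) = 6, so x = 3.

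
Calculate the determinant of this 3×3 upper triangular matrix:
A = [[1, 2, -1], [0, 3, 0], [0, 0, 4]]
12

The determinant of a triangular matrix is the product of its diagonal entries (the off-diagonal entries above the diagonal do not affect it).
det(A) = (1) * (3) * (4) = 12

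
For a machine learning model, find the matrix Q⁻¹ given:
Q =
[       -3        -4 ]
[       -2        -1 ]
det(Q) = -5
Q⁻¹ =
[      1/5      -4/5 ]
[     -2/5       3/5 ]

For a 2×2 matrix Q = [[a, b], [c, d]] with det(Q) ≠ 0, Q⁻¹ = (1/det(Q)) * [[d, -b], [-c, a]].
det(Q) = (-3)*(-1) - (-4)*(-2) = 3 - 8 = -5.
Q⁻¹ = (1/-5) * [[-1, 4], [2, -3]].
Dividing each entry by -5 and reducing:
Q⁻¹ =
[      1/5      -4/5 ]
[     -2/5       3/5 ]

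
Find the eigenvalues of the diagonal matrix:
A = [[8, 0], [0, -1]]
λ₁ = 8, λ₂ = -1

The characteristic polynomial of A is det(A - λI) = (8 - λ)(-1 - λ) = 0.
The roots are λ = 8 and λ = -1, so the eigenvalues are the diagonal entries.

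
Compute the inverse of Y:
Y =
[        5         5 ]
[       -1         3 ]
det(Y) = 20
Y⁻¹ =
[     3/20      -1/4 ]
[     1/20       1/4 ]

For a 2×2 matrix Y = [[a, b], [c, d]] with det(Y) ≠ 0, Y⁻¹ = (1/det(Y)) * [[d, -b], [-c, a]].
det(Y) = (5)*(3) - (5)*(-1) = 15 + 5 = 20.
Y⁻¹ = (1/20) * [[3, -5], [1, 5]].
Dividing each entry by 20 and reducing:
Y⁻¹ =
[     3/20      -1/4 ]
[     1/20       1/4 ]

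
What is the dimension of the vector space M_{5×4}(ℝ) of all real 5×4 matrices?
Dimension = 20

A real 5×4 matrix is determined by its 5·4 = 20 independent entries.
A standard basis is {E_ij : 1 ≤ i ≤ 5, 1 ≤ j ≤ 4}, where E_ij has a 1 in position (i, j) and 0 elsewhere — there are 20 such matrices, and they are linearly independent and span M_{5×4}(ℝ).
Therefore dim(M_{5×4}(ℝ)) = 20.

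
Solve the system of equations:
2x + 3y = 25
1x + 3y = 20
x = 5, y = 5

Use elimination (row reduction):
Equation 1: 2x + 3y = 25.
Equation 2: 1x + 3y = 20.
Multiply Eq1 by 1 and Eq2 by 2: 2x + 3y = 25;  2x + 6y = 40.
Subtract: (3)y = 15, so y = 5.
Back-substitute into Eq1: 2x + 3*(5) = 25, so x = 5.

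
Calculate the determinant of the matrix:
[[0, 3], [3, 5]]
-9

For a 2×2 matrix [[a, b], [c, d]], det = ad - bc
det = (0)(5) - (3)(3) = 0 - 9 = -9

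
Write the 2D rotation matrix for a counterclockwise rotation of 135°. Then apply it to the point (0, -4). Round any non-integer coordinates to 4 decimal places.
R = [[-√2/2, -√2/2], [√2/2, -√2/2]]; R·(0, -4) = (2.8284, 2.8284)

Rotation matrix formula: R(θ) = [[cos θ, -sin θ], [sin θ, cos θ]]
For θ = 135°:
cos(135°) = -√2/2
sin(135°) = √2/2
R = [[-√2/2, -√2/2], [√2/2, -√2/2]]
Apply to (0, -4): [-√2/2·0 + (-√2/2)·-4, √2/2·0 + -√2/2·-4] = (2.8284, 2.8284)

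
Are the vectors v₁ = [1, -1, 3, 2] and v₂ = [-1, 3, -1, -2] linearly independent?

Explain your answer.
Yes, linearly independent

Two vectors are linearly dependent iff one is a scalar multiple of the other.
No single scalar k satisfies v₂ = k·v₁ (the ratios of corresponding entries disagree), so v₁ and v₂ are linearly independent.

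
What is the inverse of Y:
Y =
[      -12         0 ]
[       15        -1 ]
det(Y) = 12
Y⁻¹ =
[    -1/12         0 ]
[     -5/4        -1 ]

For a 2×2 matrix Y = [[a, b], [c, d]] with det(Y) ≠ 0, Y⁻¹ = (1/det(Y)) * [[d, -b], [-c, a]].
det(Y) = (-12)*(-1) - (0)*(15) = 12 - 0 = 12.
Y⁻¹ = (1/12) * [[-1, 0], [-15, -12]].
Dividing each entry by 12 and reducing:
Y⁻¹ =
[    -1/12         0 ]
[     -5/4        -1 ]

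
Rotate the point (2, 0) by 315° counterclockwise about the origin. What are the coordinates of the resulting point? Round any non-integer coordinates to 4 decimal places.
(1.4142, -1.4142)

Rotation matrix R(θ) = [[cos θ, -sin θ], [sin θ, cos θ]]; for θ = 315°:
R = [[√2/2, √2/2], [-√2/2, √2/2]]
Result: R × [2, 0]ᵀ = [√2/2·2 + (√2/2)·0, -√2/2·2 + (√2/2)·0]ᵀ = (1.4142, -1.4142)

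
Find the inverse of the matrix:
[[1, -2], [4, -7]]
[[-7, 2], [-4, 1]]

For [[a,b],[c,d]], inverse = (1/det)·[[d,-b],[-c,a]]
det = 1·-7 - -2·4 = 1
Inverse = (1/1)·[[-7, 2], [-4, 1]]
        = [[-7, 2], [-4, 1]]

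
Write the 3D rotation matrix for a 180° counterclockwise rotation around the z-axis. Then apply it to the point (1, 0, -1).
R = [[-1, 0, 0], [0, -1, 0], [0, 0, 1]]; R·(1, 0, -1) = (-1, 0, -1)

Rotation matrix for 180° around z-axis:
cos(180°) = -1, sin(180°) = 0
R = [[-1, 0, 0], [0, -1, 0], [0, 0, 1]]
Apply to (1, 0, -1): R·[1, 0, -1]ᵀ = (-1, 0, -1)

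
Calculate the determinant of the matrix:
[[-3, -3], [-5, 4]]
-27

For a 2×2 matrix [[a, b], [c, d]], det = ad - bc
det = (-3)(4) - (-3)(-5) = -12 - 15 = -27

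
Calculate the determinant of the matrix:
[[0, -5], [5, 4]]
25

For a 2×2 matrix [[a, b], [c, d]], det = ad - bc
det = (0)(4) - (-5)(5) = 0 - -25 = 25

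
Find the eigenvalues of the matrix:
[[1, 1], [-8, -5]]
λ = -3 and λ = -1

Characteristic equation: det(A - λI) = 0
λ² - (trace)λ + (det) = 0
λ² - (-4)λ + (3) = 0
λ² + 4λ + 3 = 0
Solving: λ = -3, -1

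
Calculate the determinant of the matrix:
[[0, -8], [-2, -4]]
-16

For a 2×2 matrix [[a, b], [c, d]], det = ad - bc
det = (0)(-4) - (-8)(-2) = 0 - 16 = -16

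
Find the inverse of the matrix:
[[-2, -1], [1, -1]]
[[-1/3, 1/3], [-1/3, -2/3]]

For [[a,b],[c,d]], inverse = (1/det)·[[d,-b],[-c,a]]
det = -2·-1 - -1·1 = 3
Inverse = (1/3)·[[-1, 1], [-1, -2]]
        = [[-1/3, 1/3], [-1/3, -2/3]]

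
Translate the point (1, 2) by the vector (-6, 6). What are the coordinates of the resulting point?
(-5, 8)

Translation by (-6, 6):
x' = 1 + -6 = -5
y' = 2 + 6 = 8
Homogeneous matrix: [[1, 0, -6], [0, 1, 6], [0, 0, 1]]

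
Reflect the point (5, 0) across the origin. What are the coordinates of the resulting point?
(-5, 0)

Reflection across origin: (5, 0) → (-5, 0)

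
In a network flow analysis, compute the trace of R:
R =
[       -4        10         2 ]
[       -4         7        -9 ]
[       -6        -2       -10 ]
tr(R) = -4 + 7 - 10 = -7

The trace of a square matrix is the sum of its diagonal entries.
Diagonal entries of R: R[0][0] = -4, R[1][1] = 7, R[2][2] = -10.
tr(R) = -4 + 7 - 10 = -7.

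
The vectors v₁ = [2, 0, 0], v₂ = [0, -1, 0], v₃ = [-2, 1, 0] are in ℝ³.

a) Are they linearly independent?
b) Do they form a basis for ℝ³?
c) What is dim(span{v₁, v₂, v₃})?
Not independent, not a basis, dim(span) = 2

Check whether v₃ can be written as a linear combination of v₁ and v₂.
v₃ = (-1)·v₁ + (-1)·v₂ = [-2, 1, 0], so the three vectors are linearly dependent.
Thus they do not form a basis for ℝ³, and dim(span{v₁, v₂, v₃}) = 2 (spanned by v₁ and v₂).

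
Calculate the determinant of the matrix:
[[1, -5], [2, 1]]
11

For a 2×2 matrix [[a, b], [c, d]], det = ad - bc
det = (1)(1) - (-5)(2) = 1 - -10 = 11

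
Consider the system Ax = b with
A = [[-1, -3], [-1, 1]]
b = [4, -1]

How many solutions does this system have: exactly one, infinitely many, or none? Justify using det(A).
Exactly one solution

Compute det(A) = (-1)*(1) - (-3)*(-1) = -4.
Because det(A) ≠ 0, A is invertible and Ax = b has a unique solution for every b (here x = A⁻¹ b).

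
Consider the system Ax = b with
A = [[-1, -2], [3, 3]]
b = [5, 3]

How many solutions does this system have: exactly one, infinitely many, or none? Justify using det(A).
Exactly one solution

Compute det(A) = (-1)*(3) - (-2)*(3) = 3.
Because det(A) ≠ 0, A is invertible and Ax = b has a unique solution for every b (here x = A⁻¹ b).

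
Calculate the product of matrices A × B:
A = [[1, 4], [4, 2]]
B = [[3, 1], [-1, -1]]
[[-1, -3], [10, 2]]

Matrix multiplication:
C[0][0] = 1×3 + 4×-1 = -1
C[0][1] = 1×1 + 4×-1 = -3
C[1][0] = 4×3 + 2×-1 = 10
C[1][1] = 4×1 + 2×-1 = 2
Result: [[-1, -3], [10, 2]]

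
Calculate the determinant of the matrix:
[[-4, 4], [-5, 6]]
-4

For a 2×2 matrix [[a, b], [c, d]], det = ad - bc
det = (-4)(6) - (4)(-5) = -24 - -20 = -4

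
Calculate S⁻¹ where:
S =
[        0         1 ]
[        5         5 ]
det(S) = -5
S⁻¹ =
[       -1       1/5 ]
[        1         0 ]

For a 2×2 matrix S = [[a, b], [c, d]] with det(S) ≠ 0, S⁻¹ = (1/det(S)) * [[d, -b], [-c, a]].
det(S) = (0)*(5) - (1)*(5) = 0 - 5 = -5.
S⁻¹ = (1/-5) * [[5, -1], [-5, 0]].
Dividing each entry by -5 and reducing:
S⁻¹ =
[       -1       1/5 ]
[        1         0 ]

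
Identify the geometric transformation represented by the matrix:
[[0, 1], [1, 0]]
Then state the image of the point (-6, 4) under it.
reflection across the line y = x; image of (-6, 4) is (4, -6)

This is a symmetric orthogonal matrix with determinant -1, which characterizes a reflection in ℝ².
The matrix [[0, 1], [1, 0]] represents: reflection across the line y = x.
Applying it to (-6, 4): [0·-6 + 1·4, 1·-6 + 0·4] = (4, -6).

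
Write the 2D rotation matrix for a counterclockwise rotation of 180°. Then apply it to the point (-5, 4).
R = [[-1, 0], [0, -1]]; R·(-5, 4) = (5, -4)

Rotation matrix formula: R(θ) = [[cos θ, -sin θ], [sin θ, cos θ]]
For θ = 180°:
cos(180°) = -1
sin(180°) = 0
R = [[-1, 0], [0, -1]]
Apply to (-5, 4): [-1·-5 + (0)·4, 0·-5 + -1·4] = (5, -4)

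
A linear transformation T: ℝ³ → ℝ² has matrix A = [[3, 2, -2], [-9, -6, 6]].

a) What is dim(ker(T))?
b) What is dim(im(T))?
dim(ker) = 2, dim(im) = 1

Observe that row 2 = -3 × row 1 (so the rows are linearly dependent).
Thus rank(A) = 1 (only one linearly independent row).
dim(im(T)) = rank(A) = 1.
By the rank-nullity theorem applied to T: ℝ³ → ℝ², rank(A) + nullity(A) = 3 (the domain dimension), so dim(ker(T)) = 3 - 1 = 2.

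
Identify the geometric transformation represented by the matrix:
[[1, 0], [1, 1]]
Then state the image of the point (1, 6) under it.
vertical shear with factor 1; image of (1, 6) is (1, 7)

The matrix [[1, 0], [k, 1]] sends (x, y) to (x, 1x + y), leaving the x-coordinate fixed: a vertical shear.
The matrix [[1, 0], [1, 1]] represents: vertical shear with factor 1.
Applying it to (1, 6): [1·1 + 0·6, 1·1 + 1·6] = (1, 7).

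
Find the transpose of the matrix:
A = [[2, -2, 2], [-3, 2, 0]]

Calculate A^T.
[[2, -3], [-2, 2], [2, 0]]

The transpose sends entry (i,j) to (j,i); rows become columns.
Row 0 of A: [2, -2, 2] -> column 0 of A^T.
Row 1 of A: [-3, 2, 0] -> column 1 of A^T.
A^T = [[2, -3], [-2, 2], [2, 0]]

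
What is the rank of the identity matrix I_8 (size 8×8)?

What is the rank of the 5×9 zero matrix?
rank(I_8) = 8, rank(0) = 0

The identity I_8 has 8 columns that are the standard basis vectors e_1, …, e_8. These are linearly independent, so all 8 columns are pivots and rank(I_8) = 8.
The 5×9 zero matrix has every entry zero, so every row is the zero row and there are no pivots; rank(0) = 0.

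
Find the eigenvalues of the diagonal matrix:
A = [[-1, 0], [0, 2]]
λ₁ = -1, λ₂ = 2

The characteristic polynomial of A is det(A - λI) = (-1 - λ)(2 - λ) = 0.
The roots are λ = -1 and λ = 2, so the eigenvalues are the diagonal entries.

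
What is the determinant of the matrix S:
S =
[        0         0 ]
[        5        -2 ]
det(S) = 0

For a 2×2 matrix [[a, b], [c, d]], det = a*d - b*c.
det(S) = (0)*(-2) - (0)*(5) = 0 - 0 = 0.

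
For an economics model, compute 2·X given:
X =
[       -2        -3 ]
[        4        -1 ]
2X =
[       -4        -6 ]
[        8        -2 ]

Scalar multiplication is elementwise: (2X)[i][j] = 2 * X[i][j].
  (2X)[0][0] = 2 * (-2) = -4
  (2X)[0][1] = 2 * (-3) = -6
  (2X)[1][0] = 2 * (4) = 8
  (2X)[1][1] = 2 * (-1) = -2
2X =
[       -4        -6 ]
[        8        -2 ]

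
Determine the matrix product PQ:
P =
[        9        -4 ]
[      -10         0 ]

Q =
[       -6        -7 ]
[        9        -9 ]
PQ =
[      -90       -27 ]
[       60        70 ]

Matrix multiplication: (PQ)[i][j] = sum over k of P[i][k] * Q[k][j].
  (PQ)[0][0] = (9)*(-6) + (-4)*(9) = -90
  (PQ)[0][1] = (9)*(-7) + (-4)*(-9) = -27
  (PQ)[1][0] = (-10)*(-6) + (0)*(9) = 60
  (PQ)[1][1] = (-10)*(-7) + (0)*(-9) = 70
PQ =
[      -90       -27 ]
[       60        70 ]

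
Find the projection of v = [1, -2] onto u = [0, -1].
[0, -2]

The projection of v onto u is proj_u(v) = ((v·u) / (u·u)) · u.
v·u = (1)*(0) + (-2)*(-1) = 2.
u·u = (0)*(0) + (-1)*(-1) = 1.
coefficient = 2 / 1 = 2.
proj_u(v) = 2 · [0, -1] = [0, -2].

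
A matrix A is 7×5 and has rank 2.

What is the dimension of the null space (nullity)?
3

The rank-nullity theorem for an m×n matrix states:
rank(A) + nullity(A) = n (the number of columns).
Here n = 5 and rank(A) = 2, so nullity(A) = 5 - 2 = 3.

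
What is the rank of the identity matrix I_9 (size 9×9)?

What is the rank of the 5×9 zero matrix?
rank(I_9) = 9, rank(0) = 0

The identity I_9 has 9 columns that are the standard basis vectors e_1, …, e_9. These are linearly independent, so all 9 columns are pivots and rank(I_9) = 9.
The 5×9 zero matrix has every entry zero, so every row is the zero row and there are no pivots; rank(0) = 0.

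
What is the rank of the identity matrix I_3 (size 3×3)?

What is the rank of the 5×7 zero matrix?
rank(I_3) = 3, rank(0) = 0

The identity I_3 has 3 columns that are the standard basis vectors e_1, …, e_3. These are linearly independent, so all 3 columns are pivots and rank(I_3) = 3.
The 5×7 zero matrix has every entry zero, so every row is the zero row and there are no pivots; rank(0) = 0.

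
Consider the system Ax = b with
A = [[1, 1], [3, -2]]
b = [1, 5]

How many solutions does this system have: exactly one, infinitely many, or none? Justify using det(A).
Exactly one solution

Compute det(A) = (1)*(-2) - (1)*(3) = -5.
Because det(A) ≠ 0, A is invertible and Ax = b has a unique solution for every b (here x = A⁻¹ b).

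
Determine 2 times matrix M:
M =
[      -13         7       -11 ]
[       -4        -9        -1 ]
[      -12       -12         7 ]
2M =
[      -26        14       -22 ]
[       -8       -18        -2 ]
[      -24       -24        14 ]

Scalar multiplication is elementwise: (2M)[i][j] = 2 * M[i][j].
  (2M)[0][0] = 2 * (-13) = -26
  (2M)[0][1] = 2 * (7) = 14
  (2M)[0][2] = 2 * (-11) = -22
  (2M)[1][0] = 2 * (-4) = -8
  (2M)[1][1] = 2 * (-9) = -18
  (2M)[1][2] = 2 * (-1) = -2
  (2M)[2][0] = 2 * (-12) = -24
  (2M)[2][1] = 2 * (-12) = -24
  (2M)[2][2] = 2 * (7) = 14
2M =
[      -26        14       -22 ]
[       -8       -18        -2 ]
[      -24       -24        14 ]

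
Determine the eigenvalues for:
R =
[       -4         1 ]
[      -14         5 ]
λ = -2, 3

Solve det(R - λI) = 0. For a 2×2 matrix the characteristic equation is λ² - (trace)λ + det = 0.
trace(R) = a + d = -4 + 5 = 1.
det(R) = a*d - b*c = (-4)*(5) - (1)*(-14) = -20 + 14 = -6.
Characteristic equation: λ² - (1)λ + (-6) = 0.
Discriminant = (1)² - 4*(-6) = 1 + 24 = 25.
λ = (1 ± √25) / 2 = (1 ± 5) / 2 = -2, 3.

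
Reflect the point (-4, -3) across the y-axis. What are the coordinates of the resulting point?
(4, -3)

Reflection across y-axis: (-4, -3) → (4, -3)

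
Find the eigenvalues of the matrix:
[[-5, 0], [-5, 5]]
λ = -5 and λ = 5

Characteristic equation: det(A - λI) = 0
λ² - (trace)λ + (det) = 0
λ² - (0)λ + (-25) = 0
λ² - 0λ - 25 = 0
Solving: λ = -5, 5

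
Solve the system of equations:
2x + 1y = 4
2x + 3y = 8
x = 1, y = 2

Use elimination (row reduction):
Equation 1: 2x + 1y = 4.
Equation 2: 2x + 3y = 8.
Multiply Eq1 by 2 and Eq2 by 2: 4x + 2y = 8;  4x + 6y = 16.
Subtract: (4)y = 8, so y = 2.
Back-substitute into Eq1: 2x + 1*(2) = 4, so x = 1.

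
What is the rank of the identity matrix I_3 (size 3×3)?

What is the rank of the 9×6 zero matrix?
rank(I_3) = 3, rank(0) = 0

The identity I_3 has 3 columns that are the standard basis vectors e_1, …, e_3. These are linearly independent, so all 3 columns are pivots and rank(I_3) = 3.
The 9×6 zero matrix has every entry zero, so every row is the zero row and there are no pivots; rank(0) = 0.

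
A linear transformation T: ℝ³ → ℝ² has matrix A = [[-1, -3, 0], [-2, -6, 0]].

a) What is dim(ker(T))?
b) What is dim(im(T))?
dim(ker) = 2, dim(im) = 1

Observe that row 2 = 2 × row 1 (so the rows are linearly dependent).
Thus rank(A) = 1 (only one linearly independent row).
dim(im(T)) = rank(A) = 1.
By the rank-nullity theorem applied to T: ℝ³ → ℝ², rank(A) + nullity(A) = 3 (the domain dimension), so dim(ker(T)) = 3 - 1 = 2.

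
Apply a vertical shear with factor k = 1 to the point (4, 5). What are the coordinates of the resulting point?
(4, 9)

Shear matrix for vertical shear with factor k = 1:
[[1, 0], [1, 1]]
Result: (4, 5) → (4, 9)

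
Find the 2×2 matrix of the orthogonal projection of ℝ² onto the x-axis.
[[1, 0], [0, 0]]

The orthogonal projection onto the line spanned by a nonzero vector u = (a, b) has matrix P = (u uᵀ) / (uᵀ u) = (1/(a² + b²)) · [[a², ab], [ab, b²]].
Here u = (1, 0), so a² + b² = 1 + 0 = 1.
P = (1/1) · [[1, 0], [0, 0]] = [[1, 0], [0, 0]].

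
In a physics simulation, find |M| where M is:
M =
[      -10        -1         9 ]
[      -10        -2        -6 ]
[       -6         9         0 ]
det(M) = -1494

Expand along row 0 (cofactor expansion): det(M) = a*(e*i - f*h) - b*(d*i - f*g) + c*(d*h - e*g), where the 3×3 is [[a, b, c], [d, e, f], [g, h, i]].
Minor M_00 = (-2)*(0) - (-6)*(9) = 0 + 54 = 54.
Minor M_01 = (-10)*(0) - (-6)*(-6) = 0 - 36 = -36.
Minor M_02 = (-10)*(9) - (-2)*(-6) = -90 - 12 = -102.
det(M) = (-10)*(54) - (-1)*(-36) + (9)*(-102) = -540 - 36 - 918 = -1494.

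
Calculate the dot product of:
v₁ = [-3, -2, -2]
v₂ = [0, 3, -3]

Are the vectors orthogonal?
0, Yes

The dot product is the sum of products of corresponding components.
v₁·v₂ = (-3)*(0) + (-2)*(3) + (-2)*(-3) = 0 - 6 + 6 = 0.
Two vectors are orthogonal iff their dot product is 0; here the dot product is 0, so the vectors are orthogonal.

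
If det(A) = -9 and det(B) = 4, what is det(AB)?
-36

Use the multiplicative property of determinants: det(AB) = det(A)*det(B).
det(AB) = (-9)*(4) = -36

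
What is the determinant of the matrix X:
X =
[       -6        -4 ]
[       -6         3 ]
det(X) = -42

For a 2×2 matrix [[a, b], [c, d]], det = a*d - b*c.
det(X) = (-6)*(3) - (-4)*(-6) = -18 - 24 = -42.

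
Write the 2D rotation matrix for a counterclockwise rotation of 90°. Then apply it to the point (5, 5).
R = [[0, -1], [1, 0]]; R·(5, 5) = (-5, 5)

Rotation matrix formula: R(θ) = [[cos θ, -sin θ], [sin θ, cos θ]]
For θ = 90°:
cos(90°) = 0
sin(90°) = 1
R = [[0, -1], [1, 0]]
Apply to (5, 5): [0·5 + (-1)·5, 1·5 + 0·5] = (-5, 5)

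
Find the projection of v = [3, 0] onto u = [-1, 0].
[3, 0]

The projection of v onto u is proj_u(v) = ((v·u) / (u·u)) · u.
v·u = (3)*(-1) + (0)*(0) = -3.
u·u = (-1)*(-1) + (0)*(0) = 1.
coefficient = -3 / 1 = -3.
proj_u(v) = -3 · [-1, 0] = [3, 0].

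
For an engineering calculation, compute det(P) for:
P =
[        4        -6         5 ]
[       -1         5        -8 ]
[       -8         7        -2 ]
det(P) = -23

Expand along row 0 (cofactor expansion): det(P) = a*(e*i - f*h) - b*(d*i - f*g) + c*(d*h - e*g), where the 3×3 is [[a, b, c], [d, e, f], [g, h, i]].
Minor M_00 = (5)*(-2) - (-8)*(7) = -10 + 56 = 46.
Minor M_01 = (-1)*(-2) - (-8)*(-8) = 2 - 64 = -62.
Minor M_02 = (-1)*(7) - (5)*(-8) = -7 + 40 = 33.
det(P) = (4)*(46) - (-6)*(-62) + (5)*(33) = 184 - 372 + 165 = -23.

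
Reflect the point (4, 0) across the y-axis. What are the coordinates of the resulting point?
(-4, 0)

Reflection across y-axis: (4, 0) → (-4, 0)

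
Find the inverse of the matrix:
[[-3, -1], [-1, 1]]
[[-1/4, -1/4], [-1/4, 3/4]]

For [[a,b],[c,d]], inverse = (1/det)·[[d,-b],[-c,a]]
det = -3·1 - -1·-1 = -4
Inverse = (1/-4)·[[1, 1], [1, -3]]
        = [[-1/4, -1/4], [-1/4, 3/4]]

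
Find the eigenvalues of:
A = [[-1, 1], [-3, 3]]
λ = 0, 2

Solve det(A - λI) = 0. For a 2×2 matrix this is λ² - (trace)λ + det = 0.
trace(A) = -1 + 3 = 2.
det(A) = (-1)*(3) - (1)*(-3) = -3 + 3 = 0.
Characteristic equation: λ² - (2)λ + (0) = 0.
Discriminant: (2)² - 4*(0) = 4 - 0 = 4.
Roots: λ = (2 ± √4) / 2 = 0, 2.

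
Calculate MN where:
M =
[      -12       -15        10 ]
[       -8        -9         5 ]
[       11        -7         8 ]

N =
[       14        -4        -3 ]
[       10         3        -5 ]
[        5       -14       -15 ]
MN =
[     -268      -137       -39 ]
[     -177       -65        -6 ]
[      124      -177      -118 ]

Matrix multiplication: (MN)[i][j] = sum over k of M[i][k] * N[k][j].
  (MN)[0][0] = (-12)*(14) + (-15)*(10) + (10)*(5) = -268
  (MN)[0][1] = (-12)*(-4) + (-15)*(3) + (10)*(-14) = -137
  (MN)[0][2] = (-12)*(-3) + (-15)*(-5) + (10)*(-15) = -39
  (MN)[1][0] = (-8)*(14) + (-9)*(10) + (5)*(5) = -177
  (MN)[1][1] = (-8)*(-4) + (-9)*(3) + (5)*(-14) = -65
  (MN)[1][2] = (-8)*(-3) + (-9)*(-5) + (5)*(-15) = -6
  (MN)[2][0] = (11)*(14) + (-7)*(10) + (8)*(5) = 124
  (MN)[2][1] = (11)*(-4) + (-7)*(3) + (8)*(-14) = -177
  (MN)[2][2] = (11)*(-3) + (-7)*(-5) + (8)*(-15) = -118
MN =
[     -268      -137       -39 ]
[     -177       -65        -6 ]
[      124      -177      -118 ]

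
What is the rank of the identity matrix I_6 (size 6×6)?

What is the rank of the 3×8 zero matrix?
rank(I_6) = 6, rank(0) = 0

The identity I_6 has 6 columns that are the standard basis vectors e_1, …, e_6. These are linearly independent, so all 6 columns are pivots and rank(I_6) = 6.
The 3×8 zero matrix has every entry zero, so every row is the zero row and there are no pivots; rank(0) = 0.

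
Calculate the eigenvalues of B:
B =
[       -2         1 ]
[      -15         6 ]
λ = 1, 3

Solve det(B - λI) = 0. For a 2×2 matrix the characteristic equation is λ² - (trace)λ + det = 0.
trace(B) = a + d = -2 + 6 = 4.
det(B) = a*d - b*c = (-2)*(6) - (1)*(-15) = -12 + 15 = 3.
Characteristic equation: λ² - (4)λ + (3) = 0.
Discriminant = (4)² - 4*(3) = 16 - 12 = 4.
λ = (4 ± √4) / 2 = (4 ± 2) / 2 = 1, 3.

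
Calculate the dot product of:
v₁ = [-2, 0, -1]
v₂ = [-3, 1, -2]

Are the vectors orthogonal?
8, No

The dot product is the sum of products of corresponding components.
v₁·v₂ = (-2)*(-3) + (0)*(1) + (-1)*(-2) = 6 + 0 + 2 = 8.
Two vectors are orthogonal iff their dot product is 0; here the dot product is 8, so the vectors are not orthogonal.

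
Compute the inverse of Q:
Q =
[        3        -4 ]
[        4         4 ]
det(Q) = 28
Q⁻¹ =
[      1/7       1/7 ]
[     -1/7      3/28 ]

For a 2×2 matrix Q = [[a, b], [c, d]] with det(Q) ≠ 0, Q⁻¹ = (1/det(Q)) * [[d, -b], [-c, a]].
det(Q) = (3)*(4) - (-4)*(4) = 12 + 16 = 28.
Q⁻¹ = (1/28) * [[4, 4], [-4, 3]].
Dividing each entry by 28 and reducing:
Q⁻¹ =
[      1/7       1/7 ]
[     -1/7      3/28 ]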